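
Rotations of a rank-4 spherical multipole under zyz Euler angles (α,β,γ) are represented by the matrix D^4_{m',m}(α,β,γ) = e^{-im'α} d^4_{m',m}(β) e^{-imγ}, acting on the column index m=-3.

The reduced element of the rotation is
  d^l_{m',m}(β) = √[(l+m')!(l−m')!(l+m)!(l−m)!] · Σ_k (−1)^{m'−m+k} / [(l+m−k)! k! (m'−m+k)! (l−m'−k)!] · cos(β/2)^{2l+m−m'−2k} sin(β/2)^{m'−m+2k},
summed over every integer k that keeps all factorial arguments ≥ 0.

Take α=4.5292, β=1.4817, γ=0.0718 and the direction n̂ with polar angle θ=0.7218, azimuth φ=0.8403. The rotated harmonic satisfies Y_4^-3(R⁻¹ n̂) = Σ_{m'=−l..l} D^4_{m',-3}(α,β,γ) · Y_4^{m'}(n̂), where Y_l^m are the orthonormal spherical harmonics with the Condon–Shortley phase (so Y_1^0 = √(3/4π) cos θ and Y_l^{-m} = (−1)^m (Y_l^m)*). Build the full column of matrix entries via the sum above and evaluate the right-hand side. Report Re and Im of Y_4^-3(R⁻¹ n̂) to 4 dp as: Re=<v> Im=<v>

Need the full column D^4_{m',-3} for m'=−4..4 at α=4.5292, β=1.4817, γ=0.0718.
cos(β/2)=0.737895, sin(β/2)=0.674915
d^4_{-4,-3}: single k=1 term ⇒ +0.227382;  D = +0.197625-0.112460i
d^4_{-3,-3}: k∈[0..1] ⇒ +0.087894 -0.514712 = -0.426819;  D = -0.139989-0.403209i
d^4_{-2,-3}: k∈[0..1] ⇒ -0.300799 +0.754930 = +0.454131;  D = -0.448965+0.068304i
d^4_{-1,-3}: k∈[0..1] ⇒ +0.583629 -0.813757 = -0.230128;  D = -0.007411+0.230009i
d^4_{0,-3}: k∈[0..1] ⇒ -0.795766 +0.665725 = -0.130041;  D = -0.127036-0.027795i
d^4_{1,-3}: k∈[0..1] ⇒ +0.813757 -0.408466 = +0.405292;  D = -0.157301+0.373521i
d^4_{2,-3}: k∈[0..1] ⇒ -0.631562 +0.176118 = -0.455444;  D = +0.380517+0.250271i
d^4_{3,-3}: k∈[0..1] ⇒ +0.360233 -0.043052 = +0.317181;  D = +0.219652-0.228816i
d^4_{4,-3}: single k=0 term ⇒ -0.133133;  D = -0.077641-0.108149i
Y_4^{m'}(θ=0.7218,φ=0.8403) and Σ D·Y over m':
  (+0.1976-0.1125i)·(-0.0823+0.0184i)  (-0.1400-0.4032i)·(-0.2205-0.1576i)  (-0.4490+0.0683i)·(-0.0471-0.4274i)  (-0.0074+0.2300i)·(+0.1478-0.1650i)  (-0.1270-0.0278i)·(-0.2954+0.0000i)  (-0.1573+0.3735i)·(-0.1478-0.1650i)  (+0.3805+0.2503i)·(-0.0471+0.4274i)  (+0.2197-0.2288i)·(+0.2205-0.1576i)  (-0.0776-0.1081i)·(-0.0823-0.0184i)
Y_4^-3(R⁻¹ n̂) = +0.054569+0.402762i

Re=0.0546 Im=0.4028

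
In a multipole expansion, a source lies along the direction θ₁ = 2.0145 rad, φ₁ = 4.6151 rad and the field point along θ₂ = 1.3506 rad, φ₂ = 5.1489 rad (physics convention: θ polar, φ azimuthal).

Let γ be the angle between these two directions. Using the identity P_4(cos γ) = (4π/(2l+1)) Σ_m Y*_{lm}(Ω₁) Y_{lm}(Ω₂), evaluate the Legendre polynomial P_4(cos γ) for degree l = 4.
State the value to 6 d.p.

-0.427759

Expand P_4 via completeness: Σ_{m} conj(Y_{4,m}) at Ω₁ times Y_{4,m} at Ω₂ —
  m=-4: (+0.272439-0.111719i) × (-0.069970-0.395169i) = -0.063210-0.099842i  (running Σ = -0.063210-0.099842i)
  m=-3: (-0.113906-0.379121i) × (-0.245441-0.065625i) = +0.003077+0.100527i  (running Σ = -0.060133+0.000684i)
  m=-2: (-0.077644+0.015301i) × (+0.136327-0.162586i) = -0.008097+0.014710i  (running Σ = -0.068230+0.015394i)
  m=-1: (-0.030467-0.312171i) × (-0.113659-0.243629i) = -0.072591+0.042904i  (running Σ = -0.140821+0.058298i)
  m=0: (-0.141749-0.000000i) × (+0.174380+0.000000i) = -0.024718-0.000000i  (running Σ = -0.165539+0.058298i)
  m=1: (+0.030467-0.312171i) × (+0.113659-0.243629i) = -0.072591-0.042904i  (running Σ = -0.238130+0.015394i)
  m=2: (-0.077644-0.015301i) × (+0.136327+0.162586i) = -0.008097-0.014710i  (running Σ = -0.246227+0.000684i)
  m=3: (+0.113906-0.379121i) × (+0.245441-0.065625i) = +0.003077-0.100527i  (running Σ = -0.243150-0.099842i)
  m=4: (+0.272439+0.111719i) × (-0.069970+0.395169i) = -0.063210+0.099842i  (running Σ = -0.306360+0.000000i)
Total Σ_m = -0.306360+0.000000i. Multiply by 1.396263: -0.427759+0.000000i. P_4(cos γ) = -0.427759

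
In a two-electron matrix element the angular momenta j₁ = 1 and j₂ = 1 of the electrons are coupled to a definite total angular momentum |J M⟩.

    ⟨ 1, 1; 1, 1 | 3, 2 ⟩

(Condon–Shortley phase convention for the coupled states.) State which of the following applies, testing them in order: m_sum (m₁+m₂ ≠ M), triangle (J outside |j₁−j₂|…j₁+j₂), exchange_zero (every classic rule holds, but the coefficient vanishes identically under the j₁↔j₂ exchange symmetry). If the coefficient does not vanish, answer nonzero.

m-sum: m₁+m₂ = 1+1 = 2, M = 2  ✓
triangle: need |j₁−j₂| ≤ J ≤ j₁+j₂, i.e. J ∈ [0, 2]; J = 3 is outside ✗ ⇒ coefficient is 0

triangle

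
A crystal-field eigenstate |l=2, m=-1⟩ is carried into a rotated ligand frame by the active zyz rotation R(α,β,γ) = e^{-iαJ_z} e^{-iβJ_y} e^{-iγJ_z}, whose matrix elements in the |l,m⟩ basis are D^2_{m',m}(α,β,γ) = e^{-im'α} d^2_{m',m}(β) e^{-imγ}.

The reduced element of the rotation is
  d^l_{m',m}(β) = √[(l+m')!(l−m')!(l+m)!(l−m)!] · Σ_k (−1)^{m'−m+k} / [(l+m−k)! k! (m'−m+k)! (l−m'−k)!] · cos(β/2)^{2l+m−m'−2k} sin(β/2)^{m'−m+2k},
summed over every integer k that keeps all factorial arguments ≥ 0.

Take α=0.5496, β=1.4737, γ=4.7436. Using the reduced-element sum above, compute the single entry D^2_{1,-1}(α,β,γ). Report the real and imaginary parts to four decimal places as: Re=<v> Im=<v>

Re=-0.2671 Im=-0.4682

First d^2_{1,-1}(β=1.4737), then the phase factors e^{-i(1)α} and e^{-i(-1)γ}:
c=cos(1.473700/2)=0.740589, s=sin(1.473700/2)=0.671958; N=√[6·1·1·6]=6.000000
The bounds max(0,m−m')=0 and min(l+m,l−m')=1 give 2 terms
  k=0: (−1)^2·6.0000/(2)·0.7406^2·0.6720^2 = +0.742951
  k=1: (−1)^3·6.0000/(6)·0.7406^0·0.6720^4 = -0.203878
d^2_{1,-1}(1.4737) = +0.742951 -0.203878 = +0.539074
Phases: e^{-i·(1)·0.5496}=+0.852734-0.522346i, e^{-i·(-1)·4.7436}=+0.031206-0.999513i ⇒ D=-0.267101-0.468250i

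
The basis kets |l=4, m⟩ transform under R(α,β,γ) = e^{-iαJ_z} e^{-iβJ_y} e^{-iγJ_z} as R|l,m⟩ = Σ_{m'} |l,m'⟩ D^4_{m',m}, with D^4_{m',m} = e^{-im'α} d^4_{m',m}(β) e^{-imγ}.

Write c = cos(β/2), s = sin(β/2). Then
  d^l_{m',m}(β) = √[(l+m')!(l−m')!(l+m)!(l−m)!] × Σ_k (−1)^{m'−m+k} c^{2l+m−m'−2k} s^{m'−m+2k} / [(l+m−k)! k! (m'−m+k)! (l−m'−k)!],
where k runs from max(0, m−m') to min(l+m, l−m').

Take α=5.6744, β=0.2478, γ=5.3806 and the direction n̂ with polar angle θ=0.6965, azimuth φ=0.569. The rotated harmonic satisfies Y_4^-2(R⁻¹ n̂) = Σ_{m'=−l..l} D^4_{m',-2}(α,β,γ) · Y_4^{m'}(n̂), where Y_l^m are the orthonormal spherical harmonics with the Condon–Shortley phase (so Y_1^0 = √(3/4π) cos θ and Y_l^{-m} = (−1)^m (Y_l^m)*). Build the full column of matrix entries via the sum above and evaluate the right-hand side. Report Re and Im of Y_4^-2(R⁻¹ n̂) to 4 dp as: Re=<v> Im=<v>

Re=0.0275 Im=0.4161

Need the full column D^4_{m',-2} for m'=−4..4 at α=5.6744, β=0.2478, γ=5.3806.
cos(β/2)=0.992334, sin(β/2)=0.123583
d^4_{-4,-2}: single k=2 term ⇒ +0.077170;  D = -0.035092+0.068729i
d^4_{-3,-2}: k∈[1..2] ⇒ +0.438157 -0.020387 = +0.417770;  D = -0.368625+0.196589i
d^4_{-2,-2}: k∈[0..2] ⇒ +0.940294 -0.175004 +0.003393 = +0.768683;  D = -0.763260-0.091144i
d^4_{-1,-2}: k∈[0..2] ⇒ -0.496823 +0.038528 -0.000398 = -0.458693;  D = +0.342529+0.305080i
d^4_{0,-2}: k∈[0..2] ⇒ +0.138353 -0.005722 +0.000033 = +0.132664;  D = -0.030809-0.129037i
d^4_{1,-2}: k∈[0..2] ⇒ -0.025685 +0.000598 -0.000002 = -0.025090;  D = -0.009176+0.023351i
d^4_{2,-2}: k∈[0..2] ⇒ +0.003393 -0.000042 +0.000000 = +0.003351;  D = +0.002789-0.001858i
d^4_{3,-2}: k∈[0..1] ⇒ -0.000316 +0.000002 = -0.000315;  D = -0.000314-0.000007i
d^4_{4,-2}: single k=0 term ⇒ +0.000019;  D = +0.000015+0.000011i
Y_4^{m'}(θ=0.6965,φ=0.569) and Σ D·Y over m':
  (-0.0351+0.0687i)·(-0.0486-0.0571i)  (-0.3686+0.1966i)·(-0.0344-0.2512i)  (-0.7633-0.0911i)·(+0.1801-0.3898i)  (+0.3425+0.3051i)·(+0.2195-0.1404i)  (-0.0308-0.1290i)·(-0.2681+0.0000i)  (-0.0092+0.0234i)·(-0.2195-0.1404i)  (+0.0028-0.0019i)·(+0.1801+0.3898i)  (-0.0003-0.0000i)·(+0.0344-0.2512i)  (+0.0000+0.0000i)·(-0.0486+0.0571i)
Y_4^-2(R⁻¹ n̂) = +0.027459+0.416073i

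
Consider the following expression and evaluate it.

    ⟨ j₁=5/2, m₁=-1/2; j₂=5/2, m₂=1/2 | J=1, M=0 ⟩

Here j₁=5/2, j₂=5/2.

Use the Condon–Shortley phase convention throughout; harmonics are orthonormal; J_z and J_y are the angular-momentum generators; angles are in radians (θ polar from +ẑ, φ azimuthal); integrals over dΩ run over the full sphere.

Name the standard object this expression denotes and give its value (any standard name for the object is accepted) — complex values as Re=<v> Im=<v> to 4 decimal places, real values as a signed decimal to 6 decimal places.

Clebsch–Gordan coefficient, +√(1/70) ≈ +0.119523

This is a Clebsch–Gordan (vector-coupling) coefficient.
√[3·4!1!1!/7! · 2!3!3!2!1!1!] = √(72/35)
  +(−1)^2/∏(2,2,1,1,0,0)! = 1/4  (running 1/4)
  +(−1)^3/∏(3,1,0,0,1,1)! = -1/6  (running 1/12)
⟨..|..⟩ = √(72/35)·(1/12) = +0.119523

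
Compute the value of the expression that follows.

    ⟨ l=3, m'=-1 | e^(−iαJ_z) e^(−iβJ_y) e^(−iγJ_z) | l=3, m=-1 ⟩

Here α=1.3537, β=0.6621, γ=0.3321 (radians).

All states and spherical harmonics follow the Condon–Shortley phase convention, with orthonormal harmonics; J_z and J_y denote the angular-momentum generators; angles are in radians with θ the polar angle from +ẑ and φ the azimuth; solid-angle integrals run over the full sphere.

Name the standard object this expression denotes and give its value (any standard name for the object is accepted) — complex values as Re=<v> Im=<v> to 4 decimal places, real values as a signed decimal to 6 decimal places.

This is a Wigner D-matrix element — the rotation-matrix element ⟨l m'| R(α,β,γ) |l m⟩ in the angular-momentum basis.
D^3_{-1,-1}(1.3537,0.6621,0.3321) = e^{-i·-1·1.3537}·d^3_{-1,-1}(0.6621)·e^{-i·-1·0.3321}. Compute d first:
c=cos(0.662100/2)=0.945702, s=sin(0.662100/2)=0.325036; N=√[2·24·2·24]=48.000000
k: max(0,(-1)−(-1))=0 … min(3+(-1),3−(-1))=2
  k=0: (−1)^0·48.0000/(48)·0.9457^6·0.3250^0 = +0.715360
  k=1: (−1)^1·48.0000/(6)·0.9457^4·0.3250^2 = -0.676036
  k=2: (−1)^2·48.0000/(8)·0.9457^2·0.3250^4 = +0.059894
d^3_{-1,-1}(0.6621) = +0.715360 -0.676036 +0.059894 = +0.099218
D = (+0.215395+0.976527i)·(+0.099218)·(+0.945360+0.326029i) = -0.011385+0.098563i

Wigner D-matrix element, Re=-0.0114 Im=0.0986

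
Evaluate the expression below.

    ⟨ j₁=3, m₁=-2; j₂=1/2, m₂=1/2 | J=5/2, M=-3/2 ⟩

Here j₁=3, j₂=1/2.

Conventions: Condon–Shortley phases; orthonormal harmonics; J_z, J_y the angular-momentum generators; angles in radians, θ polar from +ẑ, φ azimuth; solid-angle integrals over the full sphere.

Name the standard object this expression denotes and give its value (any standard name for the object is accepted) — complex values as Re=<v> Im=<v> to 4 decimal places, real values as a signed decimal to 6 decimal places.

Clebsch–Gordan coefficient, −√(5/7) ≈ -0.845154

This is a Clebsch–Gordan (vector-coupling) coefficient.
√[6·1!5!0!/7! · 1!5!1!0!1!4!] = √(2880/7)
  +(−1)^1/∏(1,0,4,0,1,0)! = -1/24  (running -1/24)
⟨..|..⟩ = √(2880/7)·(-1/24) = -0.845154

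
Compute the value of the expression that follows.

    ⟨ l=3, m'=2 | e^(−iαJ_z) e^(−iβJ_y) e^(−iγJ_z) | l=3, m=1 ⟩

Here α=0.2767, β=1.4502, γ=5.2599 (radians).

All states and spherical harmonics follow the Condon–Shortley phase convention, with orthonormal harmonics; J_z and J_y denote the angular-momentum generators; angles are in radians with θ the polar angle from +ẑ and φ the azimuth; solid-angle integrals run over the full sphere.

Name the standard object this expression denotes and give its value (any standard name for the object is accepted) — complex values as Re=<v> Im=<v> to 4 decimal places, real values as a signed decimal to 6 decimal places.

Wigner D-matrix element, Re=0.2505 Im=0.1272

This is a Wigner D-matrix element — the rotation-matrix element ⟨l m'| R(α,β,γ) |l m⟩ in the angular-momentum basis.
D^3_{2,1}(0.2767,1.4502,5.2599) = e^{-i·2·0.2767}·d^3_{2,1}(1.4502)·e^{-i·1·5.2599}. Compute d first:
With c≡cos(β/2)=0.748433 and s≡sin(β/2)=0.663210, N=[120·1·24·2]^{1/2}=75.894664
k: max(0,(1)−(2))=0 … min(3+(1),3−(2))=1
  k=0: (−1)^1·75.8947/(24)·0.7484^5·0.6632^1 = -0.492511
  k=1: (−1)^2·75.8947/(12)·0.7484^3·0.6632^3 = +0.773469
d^3_{2,1}(1.4502) = -0.492511 +0.773469 = +0.280957
Attach z-rotation phases: D = e^{-i(2)(0.2767)}·(+0.280957)·e^{-i(1)(5.2599)} = +0.250507+0.127213i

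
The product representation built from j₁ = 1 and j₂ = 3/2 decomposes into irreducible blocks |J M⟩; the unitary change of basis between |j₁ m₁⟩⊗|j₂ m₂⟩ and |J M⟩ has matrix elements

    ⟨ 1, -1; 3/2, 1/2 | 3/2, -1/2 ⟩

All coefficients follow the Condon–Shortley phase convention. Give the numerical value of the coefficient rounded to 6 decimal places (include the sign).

√[4·1!1!2!/5! · 0!2!2!1!1!2!] = √(8/15)
  +(−1)^1/∏(1,0,1,1,0,1)! = -1  (running -1)
⟨..|..⟩ = √(8/15)·(-1) = -0.730297

−√(8/15) = -0.730297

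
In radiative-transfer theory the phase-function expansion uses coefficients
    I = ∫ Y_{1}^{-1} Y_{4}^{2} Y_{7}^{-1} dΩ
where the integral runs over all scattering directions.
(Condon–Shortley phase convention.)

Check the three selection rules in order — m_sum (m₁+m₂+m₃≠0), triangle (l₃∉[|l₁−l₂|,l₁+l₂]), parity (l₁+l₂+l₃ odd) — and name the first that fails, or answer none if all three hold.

triangle

Σmᵢ = 0  ✓
l₃∈[|l₁−l₂|,l₁+l₂]=[3,5] required, l₃=7 fails  ✗
Σlᵢ = 12 ⇒ even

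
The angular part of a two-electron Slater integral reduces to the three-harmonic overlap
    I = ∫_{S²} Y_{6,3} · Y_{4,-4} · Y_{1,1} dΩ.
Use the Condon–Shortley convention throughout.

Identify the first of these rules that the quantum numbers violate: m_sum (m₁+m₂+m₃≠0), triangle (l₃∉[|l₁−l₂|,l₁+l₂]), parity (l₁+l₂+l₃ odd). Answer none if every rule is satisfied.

triangle

m₁+m₂+m₃ = 3 − 4 + 1 = 0  ✓
triangle: need |l₁−l₂| ≤ l₃ ≤ l₁+l₂ = [2,10]; l₃=1 is outside  ✗
parity: l₁+l₂+l₃ = 11 is odd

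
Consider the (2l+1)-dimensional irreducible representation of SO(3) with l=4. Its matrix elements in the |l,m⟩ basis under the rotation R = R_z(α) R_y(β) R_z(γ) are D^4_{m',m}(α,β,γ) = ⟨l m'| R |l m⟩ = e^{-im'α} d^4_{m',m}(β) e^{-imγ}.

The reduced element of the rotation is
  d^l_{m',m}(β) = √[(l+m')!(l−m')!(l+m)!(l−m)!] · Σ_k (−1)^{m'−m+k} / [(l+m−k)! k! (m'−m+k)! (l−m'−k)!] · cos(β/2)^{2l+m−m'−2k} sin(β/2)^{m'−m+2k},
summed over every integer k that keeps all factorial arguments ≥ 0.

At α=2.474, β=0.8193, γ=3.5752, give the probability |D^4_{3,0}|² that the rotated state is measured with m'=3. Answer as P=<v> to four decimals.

P=0.1552

First d^4_{3,0}(β=0.8193), then the phase factors e^{-i(3)α} and e^{-i(0)γ}:
Half-angle: c=0.917260, s=0.398288. N=√(5040·1·24·24)=1703.830978
k∈{0,1} keeps every argument non-negative
  k=0: (−1)^3·1703.8310/(144)·0.9173^5·0.3983^3 = -0.485422
  k=1: (−1)^4·1703.8310/(144)·0.9173^3·0.3983^5 = +0.091523
d^4_{3,0}(0.8193) = -0.485422 +0.091523 = -0.393899
|D^4_{3,0}|² = |d^4_{3,0}(β)|² = (-0.393899)² = 0.155157 (the z-rotation phases have unit modulus)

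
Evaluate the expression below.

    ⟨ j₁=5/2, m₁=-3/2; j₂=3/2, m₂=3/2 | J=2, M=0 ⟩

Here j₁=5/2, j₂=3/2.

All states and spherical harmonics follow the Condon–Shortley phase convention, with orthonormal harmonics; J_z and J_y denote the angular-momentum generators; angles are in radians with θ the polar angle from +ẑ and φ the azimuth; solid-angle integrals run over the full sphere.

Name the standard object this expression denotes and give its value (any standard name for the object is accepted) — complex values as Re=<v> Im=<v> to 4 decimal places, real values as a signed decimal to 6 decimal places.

Clebsch–Gordan coefficient, +√(3/7) ≈ +0.654654

This is a Clebsch–Gordan (vector-coupling) coefficient.
√[5·2!3!1!/7! · 1!4!3!0!2!2!] = √(48/7)
  +(−1)^2/∏(2,0,2,1,1,0)! = 1/4  (running 1/4)
⟨..|..⟩ = √(48/7)·(1/4) = +0.654654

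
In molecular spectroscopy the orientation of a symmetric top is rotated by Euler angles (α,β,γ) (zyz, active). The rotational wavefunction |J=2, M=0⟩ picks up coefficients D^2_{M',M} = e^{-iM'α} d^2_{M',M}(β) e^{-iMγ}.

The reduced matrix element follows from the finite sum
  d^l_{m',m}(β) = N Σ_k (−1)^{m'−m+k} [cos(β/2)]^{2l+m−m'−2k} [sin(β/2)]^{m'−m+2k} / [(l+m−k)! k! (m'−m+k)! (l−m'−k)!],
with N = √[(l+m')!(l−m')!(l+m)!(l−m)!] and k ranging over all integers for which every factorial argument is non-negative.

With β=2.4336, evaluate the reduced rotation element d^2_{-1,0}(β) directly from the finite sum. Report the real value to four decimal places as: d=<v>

d=-0.6050

d^2_{-1,0}(β=2.4336) via the finite sum:
Half-angle: c=0.346649, s=0.937995. N=√(1·6·2·2)=4.898979
k∈{1,2} keeps every argument non-negative
  k=1: (−1)^0·4.8990/(2)·0.3466^3·0.9380^1 = +0.095708
  k=2: (−1)^1·4.8990/(2)·0.3466^1·0.9380^3 = -0.700756
d^2_{-1,0}(2.4336) = +0.095708 -0.700756 = -0.605049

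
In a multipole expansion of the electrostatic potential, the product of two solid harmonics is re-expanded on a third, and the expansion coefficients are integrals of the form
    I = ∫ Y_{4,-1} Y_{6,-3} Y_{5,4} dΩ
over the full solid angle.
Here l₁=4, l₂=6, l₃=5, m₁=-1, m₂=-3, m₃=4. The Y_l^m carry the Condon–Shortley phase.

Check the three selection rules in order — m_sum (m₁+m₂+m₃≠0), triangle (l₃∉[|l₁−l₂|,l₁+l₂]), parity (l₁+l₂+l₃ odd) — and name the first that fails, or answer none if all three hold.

parity

Σmᵢ = 0  ✓
l₃∈[|l₁−l₂|,l₁+l₂]=[2,10], have l₃=5  ✓
Σlᵢ = 15 ⇒ odd  ✗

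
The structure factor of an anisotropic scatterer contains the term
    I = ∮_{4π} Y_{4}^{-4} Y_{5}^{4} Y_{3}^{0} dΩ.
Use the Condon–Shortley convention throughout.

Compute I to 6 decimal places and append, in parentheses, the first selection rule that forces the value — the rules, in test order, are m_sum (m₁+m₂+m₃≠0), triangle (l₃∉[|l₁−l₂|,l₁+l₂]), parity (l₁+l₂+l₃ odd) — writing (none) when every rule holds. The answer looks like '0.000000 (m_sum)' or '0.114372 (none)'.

m-sum 0 ✓  L=12 even ✓  1≤3≤9 ✓
Π(2lᵢ+1) = 9×11×7 = 693
triangle coeff Δ(4,5,3) = 1/180180
Σ_t [2,4]: t=2:+1/576 t=3:−1/144 t=4:+1/576 = -1/288
(3j)²=20/1001 [(4 5 3; 0 0 0)], sign=+1
Σ_t [6,6]: t=6:+1/8640 = 1/8640
(3j)²=28/715 [(4 5 3; -4 4 0)], sign=-1
⇒ 4πI² = 1008/1859
I = (-1)√(1008/1859/(4π)) = -0.20772350
No selection rule forces the value: the integral is nonzero (none).

-0.207724 (none)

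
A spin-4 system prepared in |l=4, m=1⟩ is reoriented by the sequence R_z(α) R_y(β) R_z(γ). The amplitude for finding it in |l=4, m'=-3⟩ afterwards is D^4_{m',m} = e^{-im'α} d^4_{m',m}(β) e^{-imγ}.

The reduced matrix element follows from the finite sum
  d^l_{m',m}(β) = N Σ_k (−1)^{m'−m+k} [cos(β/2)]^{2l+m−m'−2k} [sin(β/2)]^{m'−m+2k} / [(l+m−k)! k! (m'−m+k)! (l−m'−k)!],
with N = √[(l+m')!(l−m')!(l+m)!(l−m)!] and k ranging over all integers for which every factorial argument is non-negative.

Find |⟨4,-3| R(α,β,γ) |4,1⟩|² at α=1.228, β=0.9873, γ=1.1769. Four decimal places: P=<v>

P=0.1098

Split into d^4_{-3,1}(β=0.9873) × two z-phases.
With c≡cos(β/2)=0.880609 and s≡sin(β/2)=0.473843, N=[1·5040·120·6]^{1/2}=1904.940944
k: max(0,(1)−(-3))=4 … min(4+(1),4−(-3))=5
  k=4: (−1)^0·1904.9409/(144)·0.8806^4·0.4738^4 = +0.401043
  k=5: (−1)^1·1904.9409/(240)·0.8806^2·0.4738^6 = -0.069670
d^4_{-3,1}(0.9873) = +0.401043 -0.069670 = +0.331373
|D^4_{-3,1}|² = |d^4_{-3,1}(β)|² = (+0.331373)² = 0.109808 (the z-rotation phases have unit modulus)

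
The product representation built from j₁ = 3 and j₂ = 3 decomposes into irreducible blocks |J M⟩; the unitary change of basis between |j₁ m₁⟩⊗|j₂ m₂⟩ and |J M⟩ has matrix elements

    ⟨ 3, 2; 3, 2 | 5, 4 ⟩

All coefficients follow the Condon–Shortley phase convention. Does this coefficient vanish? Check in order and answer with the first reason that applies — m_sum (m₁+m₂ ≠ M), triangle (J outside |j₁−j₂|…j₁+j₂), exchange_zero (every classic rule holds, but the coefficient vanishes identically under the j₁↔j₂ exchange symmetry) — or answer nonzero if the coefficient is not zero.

exchange_zero

m-sum: m₁+m₂ = 2+2 = 4, M = 4  ✓
triangle: |j₁−j₂| = 0 ≤ J = 5 ≤ j₁+j₂ = 6  ✓
exchange: j₁=j₂ and m₁=m₂, and (−1)^(j₁+j₂−J) = (−1)^1 = −1 forces ⟨j₁m₁;j₂m₂|JM⟩ = −⟨j₂m₂;j₁m₁|JM⟩ = −⟨j₁m₁;j₂m₂|JM⟩ ⇒ the coefficient vanishes identically
Racah sum check: Σ_k collapses to 0 ⇒ CG = 0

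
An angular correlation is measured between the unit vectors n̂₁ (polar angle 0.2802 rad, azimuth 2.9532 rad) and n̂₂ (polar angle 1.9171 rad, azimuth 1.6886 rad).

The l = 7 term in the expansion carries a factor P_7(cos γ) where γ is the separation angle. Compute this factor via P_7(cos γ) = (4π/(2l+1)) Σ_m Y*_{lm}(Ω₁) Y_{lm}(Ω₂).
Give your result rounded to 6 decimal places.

0.281443

Expand P_7 via completeness: Σ_{m} conj(Y_{7,m}) at Ω₁ times Y_{7,m} at Ω₂ —
  m=-7: Y*=-0.00002 + 0.00006j  Y=0.23923 + 0.22116j  product -0.00002 + 0.00001j
  m=-6: Y*=0.00034 - 0.00073j  Y=0.33450 - 0.28567j  product -0.00009 - 0.00034j
  m=-5: Y*=-0.00384 + 0.00528j  Y=-0.07471 - 0.11182j  product 0.00088 + 0.00003j
  m=-4: Y*=0.02709 - 0.02542j  Y=0.26102 - 0.13299j  product 0.00369 - 0.01024j
  m=-3: Y*=-0.12649 + 0.08022j  Y=-0.08622 - 0.23373j  product 0.02966 + 0.02265j
  m=-2: Y*=0.37826 - 0.14967j  Y=0.19304 - 0.04634j  product 0.06608 - 0.04642j
  m=-1: Y*=-0.61428 + 0.11711j  Y=-0.03276 - 0.27679j  product 0.05254 + 0.16619j
  m=+0: Y*=0.18131 + 0.00000j  Y=0.16807 + 0.00000j  product 0.03047 + 0.00000j
  m=+1: Y*=0.61428 + 0.11711j  Y=0.03276 - 0.27679j  product 0.05254 - 0.16619j
  m=+2: Y*=0.37826 + 0.14967j  Y=0.19304 + 0.04634j  product 0.06608 + 0.04642j
  m=+3: Y*=0.12649 + 0.08022j  Y=0.08622 - 0.23373j  product 0.02966 - 0.02265j
  m=+4: Y*=0.02709 + 0.02542j  Y=0.26102 + 0.13299j  product 0.00369 + 0.01024j
  m=+5: Y*=0.00384 + 0.00528j  Y=0.07471 - 0.11182j  product 0.00088 - 0.00003j
  m=+6: Y*=0.00034 + 0.00073j  Y=0.33450 + 0.28567j  product -0.00009 + 0.00034j
  m=+7: Y*=0.00002 + 0.00006j  Y=-0.23923 + 0.22116j  product -0.00002 - 0.00001j
Total Σ_m = 0.33595 + 0.00000j. Multiply by 0.837758: 0.28144 + 0.00000j. P_7(cos γ) = 0.281443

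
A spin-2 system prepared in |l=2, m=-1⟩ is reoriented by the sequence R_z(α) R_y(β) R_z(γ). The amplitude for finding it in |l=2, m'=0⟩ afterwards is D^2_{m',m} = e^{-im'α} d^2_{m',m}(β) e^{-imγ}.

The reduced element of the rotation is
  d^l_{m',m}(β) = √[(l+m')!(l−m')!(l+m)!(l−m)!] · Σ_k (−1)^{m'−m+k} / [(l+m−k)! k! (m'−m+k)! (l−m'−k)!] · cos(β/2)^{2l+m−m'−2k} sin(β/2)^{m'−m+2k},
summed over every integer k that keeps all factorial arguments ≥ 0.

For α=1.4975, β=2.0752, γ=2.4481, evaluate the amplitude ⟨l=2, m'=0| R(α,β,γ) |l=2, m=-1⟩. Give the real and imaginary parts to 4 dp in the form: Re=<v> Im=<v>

Split into d^2_{0,-1}(β=2.0752) × two z-phases.
With c≡cos(β/2)=0.508289 and s≡sin(β/2)=0.861187, N=[2·2·1·6]^{1/2}=4.898979
The bounds max(0,m−m')=0 and min(l+m,l−m')=1 give 2 terms
  k=0: (−1)^1·4.8990/(2)·0.5083^3·0.8612^1 = -0.277015
  k=1: (−1)^2·4.8990/(2)·0.5083^1·0.8612^3 = +0.795203
d^2_{0,-1}(2.0752) = -0.277015 +0.795203 = +0.518188
Phases: e^{-i·(0)·1.4975}=+1.000000+0.000000i, e^{-i·(-1)·2.4481}=-0.769018+0.639227i ⇒ D=-0.398496+0.331240i

Re=-0.3985 Im=0.3312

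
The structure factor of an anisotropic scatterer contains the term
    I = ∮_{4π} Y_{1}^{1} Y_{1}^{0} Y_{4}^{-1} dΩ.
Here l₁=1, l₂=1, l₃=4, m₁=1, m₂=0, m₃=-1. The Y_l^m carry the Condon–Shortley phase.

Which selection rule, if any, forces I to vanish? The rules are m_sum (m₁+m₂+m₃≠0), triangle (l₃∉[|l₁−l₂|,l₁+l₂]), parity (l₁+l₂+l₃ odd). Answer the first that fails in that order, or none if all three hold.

Σmᵢ = 0  ✓
l₃∈[|l₁−l₂|,l₁+l₂]=[0,2] required, l₃=4 fails  ✗
Σlᵢ = 6 ⇒ even

triangle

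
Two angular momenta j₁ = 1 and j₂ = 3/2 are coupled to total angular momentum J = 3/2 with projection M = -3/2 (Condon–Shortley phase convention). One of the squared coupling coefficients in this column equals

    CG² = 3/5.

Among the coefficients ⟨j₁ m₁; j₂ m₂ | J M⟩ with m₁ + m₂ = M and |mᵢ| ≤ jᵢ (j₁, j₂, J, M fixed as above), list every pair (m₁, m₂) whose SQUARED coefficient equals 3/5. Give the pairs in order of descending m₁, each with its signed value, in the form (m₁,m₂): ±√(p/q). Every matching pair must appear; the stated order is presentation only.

Admissible pairs with m₁+m₂ = M = -3/2: (-1,-1/2), (0,-3/2)
  (m₁,m₂)=(0,-3/2): CG² = 3/5, CG = +√(3/5)   ← matches the target
  (m₁,m₂)=(-1,-1/2): CG² = 2/5, CG = −√(2/5)
Pairs with CG² = 3/5: (0,-3/2): +√(3/5)

(0,-3/2): +√(3/5)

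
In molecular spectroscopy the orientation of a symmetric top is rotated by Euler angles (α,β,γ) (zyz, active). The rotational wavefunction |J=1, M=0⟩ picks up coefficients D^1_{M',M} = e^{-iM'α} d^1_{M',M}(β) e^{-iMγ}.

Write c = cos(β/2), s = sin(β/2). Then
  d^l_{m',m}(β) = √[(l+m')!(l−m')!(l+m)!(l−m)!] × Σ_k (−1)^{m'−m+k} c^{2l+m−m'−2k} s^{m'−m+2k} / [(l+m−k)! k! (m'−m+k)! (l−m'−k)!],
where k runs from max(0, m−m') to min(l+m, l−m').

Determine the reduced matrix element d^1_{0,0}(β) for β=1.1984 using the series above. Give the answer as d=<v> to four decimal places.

d^1_{0,0}(β=1.1984) via the finite sum:
c=cos(1.198400/2)=0.825787, s=sin(1.198400/2)=0.563982; N=√[1·1·1·1]=1.000000
Admissible k: 0..1 (factorial args all ≥0)
  k=0: (−1)^0·1.0000/(1)·0.8258^2·0.5640^0 = +0.681924
  k=1: (−1)^1·1.0000/(1)·0.8258^0·0.5640^2 = -0.318076
d^1_{0,0}(1.1984) = +0.681924 -0.318076 = +0.363849

d=0.3638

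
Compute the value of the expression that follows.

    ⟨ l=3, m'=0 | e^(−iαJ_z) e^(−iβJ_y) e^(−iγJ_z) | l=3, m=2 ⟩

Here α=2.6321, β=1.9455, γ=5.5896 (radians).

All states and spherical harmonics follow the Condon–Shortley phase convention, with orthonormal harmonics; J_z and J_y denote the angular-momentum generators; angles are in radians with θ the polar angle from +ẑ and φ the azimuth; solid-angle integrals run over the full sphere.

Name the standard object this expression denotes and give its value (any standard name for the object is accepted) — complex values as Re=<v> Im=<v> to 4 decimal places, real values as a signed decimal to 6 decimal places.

This is a Wigner D-matrix element — the rotation-matrix element ⟨l m'| R(α,β,γ) |l m⟩ in the angular-momentum basis.
Split into d^3_{0,2}(β=1.9455) × two z-phases.
Half-angle: c=0.563029, s=0.826437. N=√(6·6·120·1)=65.726707
The bounds max(0,m−m')=2 and min(l+m,l−m')=3 give 2 terms
  k=2: (−1)^0·65.7267/(12)·0.5630^4·0.8264^2 = +0.375927
  k=3: (−1)^1·65.7267/(12)·0.5630^2·0.8264^4 = -0.809956
d^3_{0,2}(1.9455) = +0.375927 -0.809956 = -0.434029
Phases: e^{-i·(0)·2.6321}=+1.000000+0.000000i, e^{-i·(2)·5.5896}=+0.182596+0.983188i ⇒ D=-0.079252-0.426732i

Wigner D-matrix element, Re=-0.0793 Im=-0.4267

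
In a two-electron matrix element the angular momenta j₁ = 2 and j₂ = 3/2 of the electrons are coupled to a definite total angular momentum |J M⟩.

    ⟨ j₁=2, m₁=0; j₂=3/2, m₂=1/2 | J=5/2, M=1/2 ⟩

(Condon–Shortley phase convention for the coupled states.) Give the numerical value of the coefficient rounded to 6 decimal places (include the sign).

-0.292770

triangle: 1!*3!*2!/7! = 12/5040
(j±m)!: 2!*2!*2!*1!*3!*2! = 96
prefactor² = (2J+1)*Δ*N² = 48/35
  k=0: +1/(0!*1!*2!*2!*1!*0!) = 1/4
  k=1: −1/(1!*0!*1!*1!*2!*1!) = -1/2
Σ = -1/4  ⇒  CG² = 48/35*(-1/4)² = 3/35
CG = −√(3/35) = -0.292770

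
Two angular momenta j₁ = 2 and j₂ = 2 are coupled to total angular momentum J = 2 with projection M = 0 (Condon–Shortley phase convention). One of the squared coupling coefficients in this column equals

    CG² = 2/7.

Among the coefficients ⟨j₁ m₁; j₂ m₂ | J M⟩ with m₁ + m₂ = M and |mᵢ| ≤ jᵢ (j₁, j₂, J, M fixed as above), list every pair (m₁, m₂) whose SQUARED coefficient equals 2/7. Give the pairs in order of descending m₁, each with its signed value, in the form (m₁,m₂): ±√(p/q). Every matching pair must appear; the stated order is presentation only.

Admissible pairs with m₁+m₂ = M = 0: (-2,2), (-1,1), (0,0), (1,-1), (2,-2)
  (m₁,m₂)=(2,-2): CG² = 2/7, CG = +√(2/7)   ← matches the target
  (m₁,m₂)=(1,-1): CG² = 1/14, CG = +√(1/14)
  (m₁,m₂)=(0,0): CG² = 2/7, CG = −√(2/7)   ← matches the target
  (m₁,m₂)=(-1,1): CG² = 1/14, CG = +√(1/14)
  (m₁,m₂)=(-2,2): CG² = 2/7, CG = +√(2/7)   ← matches the target
Pairs with CG² = 2/7: (2,-2): +√(2/7); (0,0): −√(2/7); (-2,2): +√(2/7)

(2,-2): +√(2/7); (0,0): −√(2/7); (-2,2): +√(2/7)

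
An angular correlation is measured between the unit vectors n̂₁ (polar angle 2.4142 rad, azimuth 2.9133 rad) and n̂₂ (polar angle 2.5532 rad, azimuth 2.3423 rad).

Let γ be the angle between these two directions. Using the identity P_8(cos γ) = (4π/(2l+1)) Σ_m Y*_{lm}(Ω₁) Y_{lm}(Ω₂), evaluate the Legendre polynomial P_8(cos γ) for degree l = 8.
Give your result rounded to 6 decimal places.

-0.312722

Addition theorem: P_8(cos γ) = (4π/17) Σ_m Y*_{lm}(Ω₁) Y_{lm}(Ω₂), m = −8…8:
  m=-8: Y*=-0.004978-0.019055i  Y=+0.004613+0.000515i  product -0.000013-0.000090i
  m=-7: Y*=-0.002411-0.088459i  Y=+0.021494-0.017672i  product -0.001615-0.001859i
  m=-6: Y*=+0.047864-0.234868i  Y=+0.008594-0.102848i  product -0.023744-0.006941i
  m=-5: Y*=+0.176398-0.385305i  Y=-0.172541-0.198349i  product -0.106861+0.031493i
  m=-4: Y*=+0.271816-0.351953i  Y=-0.452935-0.025199i  product -0.131984+0.152563i
  m=-3: Y*=+0.094030-0.076800i  Y=-0.336654+0.309696i  product -0.007871+0.054975i
  m=-2: Y*=-0.290165+0.142530i  Y=-0.002051+0.073777i  product -0.009920-0.021700i
  m=-1: Y*=-0.283939+0.065971i  Y=-0.272813-0.280501i  product +0.095967+0.061648i
  m=+0: Y*=+0.241579-0.000000i  Y=-0.210998+0.000000i  product -0.050973+0.000000i
  m=+1: Y*=+0.283939+0.065971i  Y=+0.272813-0.280501i  product +0.095967-0.061648i
  m=+2: Y*=-0.290165-0.142530i  Y=-0.002051-0.073777i  product -0.009920+0.021700i
  m=+3: Y*=-0.094030-0.076800i  Y=+0.336654+0.309696i  product -0.007871-0.054975i
  m=+4: Y*=+0.271816+0.351953i  Y=-0.452935+0.025199i  product -0.131984-0.152563i
  m=+5: Y*=-0.176398-0.385305i  Y=+0.172541-0.198349i  product -0.106861-0.031493i
  m=+6: Y*=+0.047864+0.234868i  Y=+0.008594+0.102848i  product -0.023744+0.006941i
  m=+7: Y*=+0.002411-0.088459i  Y=-0.021494-0.017672i  product -0.001615+0.001859i
  m=+8: Y*=-0.004978+0.019055i  Y=+0.004613-0.000515i  product -0.000013+0.000090i
Total Σ_m = -0.423056+0.000000i. Multiply by 0.739198: -0.312722+0.000000i. P_8(cos γ) = -0.312722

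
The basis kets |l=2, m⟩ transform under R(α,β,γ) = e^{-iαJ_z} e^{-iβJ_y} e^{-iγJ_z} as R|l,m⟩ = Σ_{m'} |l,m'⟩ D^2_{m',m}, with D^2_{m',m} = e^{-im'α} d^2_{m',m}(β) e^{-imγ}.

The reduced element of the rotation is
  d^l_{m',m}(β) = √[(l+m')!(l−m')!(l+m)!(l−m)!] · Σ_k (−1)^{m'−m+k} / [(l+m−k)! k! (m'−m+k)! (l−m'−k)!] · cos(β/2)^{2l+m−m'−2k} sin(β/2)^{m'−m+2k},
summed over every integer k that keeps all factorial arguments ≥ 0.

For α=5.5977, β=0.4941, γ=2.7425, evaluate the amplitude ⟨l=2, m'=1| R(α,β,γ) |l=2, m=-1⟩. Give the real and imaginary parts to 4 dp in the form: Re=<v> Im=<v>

Re=-0.1584 Im=-0.0466

First d^2_{1,-1}(β=0.4941), then the phase factors e^{-i(1)α} and e^{-i(-1)γ}:
With c≡cos(β/2)=0.969638 and s≡sin(β/2)=0.244545, N=[6·1·1·6]^{1/2}=6.000000
Admissible k: 0..1 (factorial args all ≥0)
  k=0: (−1)^2·6.0000/(2)·0.9696^2·0.2445^2 = +0.168677
  k=1: (−1)^3·6.0000/(6)·0.9696^0·0.2445^4 = -0.003576
d^2_{1,-1}(0.4941) = +0.168677 -0.003576 = +0.165101
Phases: e^{-i·(1)·5.5977}=+0.774112+0.633049i, e^{-i·(-1)·2.7425}=-0.921414+0.388582i ⇒ D=-0.158376-0.046640i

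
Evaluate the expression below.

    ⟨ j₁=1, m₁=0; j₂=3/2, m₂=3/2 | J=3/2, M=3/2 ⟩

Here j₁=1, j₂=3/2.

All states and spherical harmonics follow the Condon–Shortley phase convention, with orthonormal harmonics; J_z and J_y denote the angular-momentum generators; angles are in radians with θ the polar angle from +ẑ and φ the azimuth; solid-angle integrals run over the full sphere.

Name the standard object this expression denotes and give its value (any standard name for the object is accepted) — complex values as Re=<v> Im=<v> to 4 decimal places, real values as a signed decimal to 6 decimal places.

Clebsch–Gordan coefficient, −√(3/5) ≈ -0.774597

This is a Clebsch–Gordan (vector-coupling) coefficient.
j₁+j₂−J=1  J+j₁−j₂=1  J−j₁+j₂=2  j₁+j₂+J+1=5
(j₁±m₁, j₂±m₂, J±M) = (1,1,3,0,3,0)
P² = 12/5
sum k=1..1:
  [1] −1/2 = -1/2
S = -1/2
C² = P²·S² = 3/5 ; C = -0.774597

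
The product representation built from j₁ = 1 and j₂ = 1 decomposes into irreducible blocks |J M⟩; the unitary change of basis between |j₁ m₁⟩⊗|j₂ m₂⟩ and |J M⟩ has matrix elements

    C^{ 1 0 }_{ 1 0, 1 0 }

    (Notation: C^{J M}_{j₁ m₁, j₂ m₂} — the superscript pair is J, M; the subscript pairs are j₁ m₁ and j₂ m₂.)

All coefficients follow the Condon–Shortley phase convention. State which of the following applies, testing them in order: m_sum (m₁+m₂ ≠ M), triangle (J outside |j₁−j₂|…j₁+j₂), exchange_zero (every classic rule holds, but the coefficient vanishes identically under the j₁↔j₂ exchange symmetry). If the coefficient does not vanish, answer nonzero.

m-sum: m₁+m₂ = 0+0 = 0, M = 0  ✓
triangle: |j₁−j₂| = 0 ≤ J = 1 ≤ j₁+j₂ = 2  ✓
exchange: j₁=j₂ and m₁=m₂, and (−1)^(j₁+j₂−J) = (−1)^1 = −1 forces ⟨j₁m₁;j₂m₂|JM⟩ = −⟨j₂m₂;j₁m₁|JM⟩ = −⟨j₁m₁;j₂m₂|JM⟩ ⇒ the coefficient vanishes identically
Racah sum check: Σ_k collapses to 0 ⇒ CG = 0

exchange_zero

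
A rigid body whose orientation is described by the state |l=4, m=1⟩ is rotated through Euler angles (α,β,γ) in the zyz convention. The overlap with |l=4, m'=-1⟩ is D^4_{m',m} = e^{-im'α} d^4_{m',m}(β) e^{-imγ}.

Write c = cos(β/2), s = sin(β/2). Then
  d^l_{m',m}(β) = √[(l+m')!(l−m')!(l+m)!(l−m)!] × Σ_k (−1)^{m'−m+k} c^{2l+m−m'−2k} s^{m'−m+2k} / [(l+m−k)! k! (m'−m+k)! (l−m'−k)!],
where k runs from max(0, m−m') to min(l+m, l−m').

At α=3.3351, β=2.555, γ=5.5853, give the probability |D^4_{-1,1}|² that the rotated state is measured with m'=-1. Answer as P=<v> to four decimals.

Split into d^4_{-1,1}(β=2.5550) × two z-phases.
c=cos(2.555000/2)=0.289109, s=sin(2.555000/2)=0.957296; N=√[6·120·120·6]=720.000000
k: max(0,(1)−(-1))=2 … min(4+(1),4−(-1))=5
  k=2: (−1)^0·720.0000/(72)·0.2891^6·0.9573^2 = +0.005351
  k=3: (−1)^1·720.0000/(24)·0.2891^4·0.9573^4 = -0.176017
  k=4: (−1)^2·720.0000/(48)·0.2891^2·0.9573^6 = +0.964924
  k=5: (−1)^3·720.0000/(720)·0.2891^0·0.9573^8 = -0.705294
d^4_{-1,1}(2.5550) = +0.005351 -0.176017 +0.964924 -0.705294 = +0.088964
|D^4_{-1,1}|² = |d^4_{-1,1}(β)|² = (+0.088964)² = 0.007915 (the z-rotation phases have unit modulus)

P=0.0079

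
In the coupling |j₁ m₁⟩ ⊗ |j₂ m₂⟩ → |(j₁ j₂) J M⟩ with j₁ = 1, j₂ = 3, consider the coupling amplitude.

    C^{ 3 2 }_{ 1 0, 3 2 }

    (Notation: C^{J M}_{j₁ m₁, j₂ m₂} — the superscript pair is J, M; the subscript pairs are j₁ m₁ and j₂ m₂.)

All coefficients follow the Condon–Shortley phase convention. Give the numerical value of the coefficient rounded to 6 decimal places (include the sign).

√[7·1!1!5!/8! · 1!1!5!1!5!1!] = √(300)
  +(−1)^0/∏(0,1,1,5,0,0)! = 1/120  (running 1/120)
  +(−1)^1/∏(1,0,0,4,1,1)! = -1/24  (running -1/30)
⟨..|..⟩ = √(300)·(-1/30) = -0.577350

−√(1/3) ≈ -0.577350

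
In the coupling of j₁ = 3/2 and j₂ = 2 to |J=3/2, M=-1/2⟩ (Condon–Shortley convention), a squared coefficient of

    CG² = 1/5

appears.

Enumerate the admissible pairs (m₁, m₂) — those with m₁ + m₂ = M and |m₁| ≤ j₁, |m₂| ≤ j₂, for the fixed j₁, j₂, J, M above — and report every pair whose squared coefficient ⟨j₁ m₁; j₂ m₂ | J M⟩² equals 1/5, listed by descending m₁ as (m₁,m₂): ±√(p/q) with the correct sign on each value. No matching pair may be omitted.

Admissible pairs with m₁+m₂ = M = -1/2: (-3/2,1), (-1/2,0), (1/2,-1), (3/2,-2)
  (m₁,m₂)=(3/2,-2): CG² = 2/5, CG = +√(2/5)
  (m₁,m₂)=(1/2,-1): CG² = 0/1, CG = 0
  (m₁,m₂)=(-1/2,0): CG² = 1/5, CG = −√(1/5)   ← matches the target
  (m₁,m₂)=(-3/2,1): CG² = 2/5, CG = +√(2/5)
Pairs with CG² = 1/5: (-1/2,0): −√(1/5)

(-1/2,0): −√(1/5)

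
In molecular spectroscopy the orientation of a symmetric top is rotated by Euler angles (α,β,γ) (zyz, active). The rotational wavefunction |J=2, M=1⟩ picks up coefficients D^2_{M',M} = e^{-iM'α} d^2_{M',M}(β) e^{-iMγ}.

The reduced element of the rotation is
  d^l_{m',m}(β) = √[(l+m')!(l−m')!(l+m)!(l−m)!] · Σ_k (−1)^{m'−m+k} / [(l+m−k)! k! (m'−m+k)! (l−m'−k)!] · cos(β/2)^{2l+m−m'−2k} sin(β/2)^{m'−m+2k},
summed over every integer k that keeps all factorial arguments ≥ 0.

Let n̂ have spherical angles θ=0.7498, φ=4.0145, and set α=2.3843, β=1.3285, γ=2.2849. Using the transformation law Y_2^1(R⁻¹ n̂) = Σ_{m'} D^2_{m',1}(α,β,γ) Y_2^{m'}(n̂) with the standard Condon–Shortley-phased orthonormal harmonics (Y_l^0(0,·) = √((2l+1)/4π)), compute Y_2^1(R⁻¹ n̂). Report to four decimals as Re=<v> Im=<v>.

Need the full column D^2_{m',1} for m'=−2..2 at α=2.3843, β=1.3285, γ=2.2849.
cos(β/2)=0.787379, sin(β/2)=0.616469
d^2_{-2,1}: single k=3 term ⇒ +0.368933;  D = -0.291930+0.225584i
d^2_{-1,1}: k∈[2..3] ⇒ +0.706824 -0.144426 = +0.562399;  D = +0.559623+0.055810i
d^2_{0,1}: k∈[1..2] ⇒ +0.737121 -0.451849 = +0.285272;  D = -0.186836-0.215575i
d^2_{1,1}: k∈[0..1] ⇒ +0.384358 -0.706824 = -0.322466;  D = +0.013923-0.322165i
d^2_{2,1}: single k=0 term ⇒ -0.601857;  D = -0.431948+0.419110i
Y_2^{m'}(θ=0.7498,φ=4.0145) and Σ D·Y over m':
  (-0.2919+0.2256i)·(-0.0312-0.1767i)  (+0.5596+0.0558i)·(-0.2476+0.2952i)  (-0.1868-0.2156i)·(+0.1913+0.0000i)  (+0.0139-0.3222i)·(+0.2476+0.2952i)  (-0.4319+0.4191i)·(-0.0312+0.1767i)
Y_2^1(R⁻¹ n̂) = -0.103805-0.010389i

Re=-0.1038 Im=-0.0104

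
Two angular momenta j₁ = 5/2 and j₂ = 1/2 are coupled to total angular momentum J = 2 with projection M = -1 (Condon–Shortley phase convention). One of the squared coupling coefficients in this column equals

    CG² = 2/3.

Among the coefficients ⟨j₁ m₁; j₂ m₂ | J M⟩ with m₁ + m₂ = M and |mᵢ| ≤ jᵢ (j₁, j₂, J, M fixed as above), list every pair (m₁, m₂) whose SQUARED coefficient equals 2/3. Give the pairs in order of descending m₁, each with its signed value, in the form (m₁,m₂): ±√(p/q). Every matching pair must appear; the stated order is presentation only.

Admissible pairs with m₁+m₂ = M = -1: (-3/2,1/2), (-1/2,-1/2)
  (m₁,m₂)=(-1/2,-1/2): CG² = 1/3, CG = +√(1/3)
  (m₁,m₂)=(-3/2,1/2): CG² = 2/3, CG = −√(2/3)   ← matches the target
Pairs with CG² = 2/3: (-3/2,1/2): −√(2/3)

(-3/2,1/2): −√(2/3)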